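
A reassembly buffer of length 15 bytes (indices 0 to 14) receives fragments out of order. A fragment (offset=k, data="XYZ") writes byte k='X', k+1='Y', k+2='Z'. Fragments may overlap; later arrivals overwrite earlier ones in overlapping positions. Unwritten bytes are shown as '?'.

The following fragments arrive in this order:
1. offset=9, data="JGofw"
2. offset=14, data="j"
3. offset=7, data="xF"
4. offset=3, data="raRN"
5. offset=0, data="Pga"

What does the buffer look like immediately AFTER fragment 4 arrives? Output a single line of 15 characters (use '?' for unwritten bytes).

Fragment 1: offset=9 data="JGofw" -> buffer=?????????JGofw?
Fragment 2: offset=14 data="j" -> buffer=?????????JGofwj
Fragment 3: offset=7 data="xF" -> buffer=???????xFJGofwj
Fragment 4: offset=3 data="raRN" -> buffer=???raRNxFJGofwj

Answer: ???raRNxFJGofwj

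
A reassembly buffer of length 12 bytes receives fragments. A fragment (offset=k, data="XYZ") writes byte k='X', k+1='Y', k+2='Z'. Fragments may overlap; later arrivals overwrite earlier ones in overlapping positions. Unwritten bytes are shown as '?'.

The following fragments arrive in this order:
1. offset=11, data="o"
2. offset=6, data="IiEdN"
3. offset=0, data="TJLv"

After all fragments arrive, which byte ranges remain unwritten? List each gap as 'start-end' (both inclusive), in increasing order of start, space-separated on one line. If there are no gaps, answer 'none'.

Answer: 4-5

Derivation:
Fragment 1: offset=11 len=1
Fragment 2: offset=6 len=5
Fragment 3: offset=0 len=4
Gaps: 4-5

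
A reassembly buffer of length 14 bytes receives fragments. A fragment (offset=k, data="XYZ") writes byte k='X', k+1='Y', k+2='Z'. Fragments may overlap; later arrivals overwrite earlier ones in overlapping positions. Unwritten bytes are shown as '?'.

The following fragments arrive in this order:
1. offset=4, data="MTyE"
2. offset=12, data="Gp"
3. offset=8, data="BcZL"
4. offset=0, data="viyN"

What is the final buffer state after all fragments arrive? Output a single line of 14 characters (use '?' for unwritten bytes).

Fragment 1: offset=4 data="MTyE" -> buffer=????MTyE??????
Fragment 2: offset=12 data="Gp" -> buffer=????MTyE????Gp
Fragment 3: offset=8 data="BcZL" -> buffer=????MTyEBcZLGp
Fragment 4: offset=0 data="viyN" -> buffer=viyNMTyEBcZLGp

Answer: viyNMTyEBcZLGp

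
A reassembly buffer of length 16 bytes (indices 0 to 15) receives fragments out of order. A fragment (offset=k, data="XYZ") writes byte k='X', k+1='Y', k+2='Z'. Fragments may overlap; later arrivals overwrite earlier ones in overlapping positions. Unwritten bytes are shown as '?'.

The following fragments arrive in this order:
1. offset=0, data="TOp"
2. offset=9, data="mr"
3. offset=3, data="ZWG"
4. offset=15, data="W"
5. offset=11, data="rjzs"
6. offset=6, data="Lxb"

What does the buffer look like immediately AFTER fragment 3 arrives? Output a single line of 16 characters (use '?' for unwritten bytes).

Answer: TOpZWG???mr?????

Derivation:
Fragment 1: offset=0 data="TOp" -> buffer=TOp?????????????
Fragment 2: offset=9 data="mr" -> buffer=TOp??????mr?????
Fragment 3: offset=3 data="ZWG" -> buffer=TOpZWG???mr?????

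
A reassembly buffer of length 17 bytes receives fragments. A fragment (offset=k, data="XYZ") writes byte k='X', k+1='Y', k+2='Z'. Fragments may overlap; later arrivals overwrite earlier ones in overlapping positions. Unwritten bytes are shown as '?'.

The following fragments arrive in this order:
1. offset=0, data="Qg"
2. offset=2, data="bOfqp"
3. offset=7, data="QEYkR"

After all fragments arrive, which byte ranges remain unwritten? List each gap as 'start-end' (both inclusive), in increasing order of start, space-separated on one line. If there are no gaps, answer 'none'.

Answer: 12-16

Derivation:
Fragment 1: offset=0 len=2
Fragment 2: offset=2 len=5
Fragment 3: offset=7 len=5
Gaps: 12-16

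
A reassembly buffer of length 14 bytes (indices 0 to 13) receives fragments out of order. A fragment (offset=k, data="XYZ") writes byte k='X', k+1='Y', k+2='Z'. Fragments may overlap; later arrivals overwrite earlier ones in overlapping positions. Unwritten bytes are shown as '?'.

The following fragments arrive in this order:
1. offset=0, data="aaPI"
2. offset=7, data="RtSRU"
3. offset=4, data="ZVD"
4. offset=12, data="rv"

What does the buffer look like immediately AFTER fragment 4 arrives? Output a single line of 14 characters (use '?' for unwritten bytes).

Answer: aaPIZVDRtSRUrv

Derivation:
Fragment 1: offset=0 data="aaPI" -> buffer=aaPI??????????
Fragment 2: offset=7 data="RtSRU" -> buffer=aaPI???RtSRU??
Fragment 3: offset=4 data="ZVD" -> buffer=aaPIZVDRtSRU??
Fragment 4: offset=12 data="rv" -> buffer=aaPIZVDRtSRUrv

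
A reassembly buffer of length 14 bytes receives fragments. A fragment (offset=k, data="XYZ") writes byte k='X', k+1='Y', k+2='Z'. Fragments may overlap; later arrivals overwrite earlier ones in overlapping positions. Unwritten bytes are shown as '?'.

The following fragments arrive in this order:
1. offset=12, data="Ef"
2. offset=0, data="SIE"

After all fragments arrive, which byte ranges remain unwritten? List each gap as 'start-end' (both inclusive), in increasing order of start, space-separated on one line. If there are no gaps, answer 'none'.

Fragment 1: offset=12 len=2
Fragment 2: offset=0 len=3
Gaps: 3-11

Answer: 3-11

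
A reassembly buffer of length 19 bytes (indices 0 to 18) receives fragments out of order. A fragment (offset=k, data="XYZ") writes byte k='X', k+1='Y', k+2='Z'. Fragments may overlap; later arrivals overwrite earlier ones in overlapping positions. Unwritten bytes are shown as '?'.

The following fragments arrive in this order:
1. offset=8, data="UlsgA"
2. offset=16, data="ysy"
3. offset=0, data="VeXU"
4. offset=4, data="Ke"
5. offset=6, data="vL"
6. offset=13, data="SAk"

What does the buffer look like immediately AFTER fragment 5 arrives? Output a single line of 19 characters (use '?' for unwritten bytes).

Fragment 1: offset=8 data="UlsgA" -> buffer=????????UlsgA??????
Fragment 2: offset=16 data="ysy" -> buffer=????????UlsgA???ysy
Fragment 3: offset=0 data="VeXU" -> buffer=VeXU????UlsgA???ysy
Fragment 4: offset=4 data="Ke" -> buffer=VeXUKe??UlsgA???ysy
Fragment 5: offset=6 data="vL" -> buffer=VeXUKevLUlsgA???ysy

Answer: VeXUKevLUlsgA???ysy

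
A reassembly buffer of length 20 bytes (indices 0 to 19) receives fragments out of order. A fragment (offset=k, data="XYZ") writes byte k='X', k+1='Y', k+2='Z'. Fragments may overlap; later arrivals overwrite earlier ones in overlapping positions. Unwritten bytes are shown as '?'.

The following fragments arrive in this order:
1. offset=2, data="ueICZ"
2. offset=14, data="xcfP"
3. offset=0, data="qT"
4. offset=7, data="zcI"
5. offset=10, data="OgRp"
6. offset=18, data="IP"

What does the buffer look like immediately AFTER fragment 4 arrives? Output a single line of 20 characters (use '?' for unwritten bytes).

Answer: qTueICZzcI????xcfP??

Derivation:
Fragment 1: offset=2 data="ueICZ" -> buffer=??ueICZ?????????????
Fragment 2: offset=14 data="xcfP" -> buffer=??ueICZ???????xcfP??
Fragment 3: offset=0 data="qT" -> buffer=qTueICZ???????xcfP??
Fragment 4: offset=7 data="zcI" -> buffer=qTueICZzcI????xcfP??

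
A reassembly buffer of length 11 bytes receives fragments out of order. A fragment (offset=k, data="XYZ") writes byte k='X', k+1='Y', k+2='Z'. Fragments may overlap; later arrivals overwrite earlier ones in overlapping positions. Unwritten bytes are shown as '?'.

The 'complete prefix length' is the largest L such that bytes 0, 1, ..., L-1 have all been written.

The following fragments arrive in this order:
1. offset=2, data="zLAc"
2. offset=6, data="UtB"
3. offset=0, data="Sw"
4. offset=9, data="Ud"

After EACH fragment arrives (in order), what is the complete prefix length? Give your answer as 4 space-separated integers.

Answer: 0 0 9 11

Derivation:
Fragment 1: offset=2 data="zLAc" -> buffer=??zLAc????? -> prefix_len=0
Fragment 2: offset=6 data="UtB" -> buffer=??zLAcUtB?? -> prefix_len=0
Fragment 3: offset=0 data="Sw" -> buffer=SwzLAcUtB?? -> prefix_len=9
Fragment 4: offset=9 data="Ud" -> buffer=SwzLAcUtBUd -> prefix_len=11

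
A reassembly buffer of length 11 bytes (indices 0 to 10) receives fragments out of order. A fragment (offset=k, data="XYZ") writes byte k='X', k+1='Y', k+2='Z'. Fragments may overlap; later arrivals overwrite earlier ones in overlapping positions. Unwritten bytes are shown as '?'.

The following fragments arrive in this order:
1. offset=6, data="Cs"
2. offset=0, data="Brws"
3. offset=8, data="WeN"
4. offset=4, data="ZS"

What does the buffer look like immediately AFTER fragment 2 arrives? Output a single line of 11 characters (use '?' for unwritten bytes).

Fragment 1: offset=6 data="Cs" -> buffer=??????Cs???
Fragment 2: offset=0 data="Brws" -> buffer=Brws??Cs???

Answer: Brws??Cs???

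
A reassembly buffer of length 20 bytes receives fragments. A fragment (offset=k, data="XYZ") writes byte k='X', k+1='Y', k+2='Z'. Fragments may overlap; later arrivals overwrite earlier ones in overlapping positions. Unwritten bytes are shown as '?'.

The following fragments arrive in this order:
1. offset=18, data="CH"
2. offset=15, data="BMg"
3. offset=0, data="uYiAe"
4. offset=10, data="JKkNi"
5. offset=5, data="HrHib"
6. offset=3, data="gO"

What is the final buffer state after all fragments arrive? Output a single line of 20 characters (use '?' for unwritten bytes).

Answer: uYigOHrHibJKkNiBMgCH

Derivation:
Fragment 1: offset=18 data="CH" -> buffer=??????????????????CH
Fragment 2: offset=15 data="BMg" -> buffer=???????????????BMgCH
Fragment 3: offset=0 data="uYiAe" -> buffer=uYiAe??????????BMgCH
Fragment 4: offset=10 data="JKkNi" -> buffer=uYiAe?????JKkNiBMgCH
Fragment 5: offset=5 data="HrHib" -> buffer=uYiAeHrHibJKkNiBMgCH
Fragment 6: offset=3 data="gO" -> buffer=uYigOHrHibJKkNiBMgCH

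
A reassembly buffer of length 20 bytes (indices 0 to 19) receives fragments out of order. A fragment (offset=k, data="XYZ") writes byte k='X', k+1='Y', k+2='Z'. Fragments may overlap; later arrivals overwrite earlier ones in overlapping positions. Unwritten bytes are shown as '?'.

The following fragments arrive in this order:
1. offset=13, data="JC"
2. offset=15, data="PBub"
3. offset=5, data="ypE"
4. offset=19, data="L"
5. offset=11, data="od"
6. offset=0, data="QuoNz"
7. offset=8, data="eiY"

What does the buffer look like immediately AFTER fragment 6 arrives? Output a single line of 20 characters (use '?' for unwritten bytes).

Fragment 1: offset=13 data="JC" -> buffer=?????????????JC?????
Fragment 2: offset=15 data="PBub" -> buffer=?????????????JCPBub?
Fragment 3: offset=5 data="ypE" -> buffer=?????ypE?????JCPBub?
Fragment 4: offset=19 data="L" -> buffer=?????ypE?????JCPBubL
Fragment 5: offset=11 data="od" -> buffer=?????ypE???odJCPBubL
Fragment 6: offset=0 data="QuoNz" -> buffer=QuoNzypE???odJCPBubL

Answer: QuoNzypE???odJCPBubL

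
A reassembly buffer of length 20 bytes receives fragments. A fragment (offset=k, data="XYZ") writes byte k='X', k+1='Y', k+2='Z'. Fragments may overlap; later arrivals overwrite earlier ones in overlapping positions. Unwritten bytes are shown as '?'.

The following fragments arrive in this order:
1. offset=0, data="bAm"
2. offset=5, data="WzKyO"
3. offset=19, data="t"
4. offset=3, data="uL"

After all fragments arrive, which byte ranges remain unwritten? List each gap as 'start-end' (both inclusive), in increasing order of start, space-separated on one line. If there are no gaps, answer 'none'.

Answer: 10-18

Derivation:
Fragment 1: offset=0 len=3
Fragment 2: offset=5 len=5
Fragment 3: offset=19 len=1
Fragment 4: offset=3 len=2
Gaps: 10-18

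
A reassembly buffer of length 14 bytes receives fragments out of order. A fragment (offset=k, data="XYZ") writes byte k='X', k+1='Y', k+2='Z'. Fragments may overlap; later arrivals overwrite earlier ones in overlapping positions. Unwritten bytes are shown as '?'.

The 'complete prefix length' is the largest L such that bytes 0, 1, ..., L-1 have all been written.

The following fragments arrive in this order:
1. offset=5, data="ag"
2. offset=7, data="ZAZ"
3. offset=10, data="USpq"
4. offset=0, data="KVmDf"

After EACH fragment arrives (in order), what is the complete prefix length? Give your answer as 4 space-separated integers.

Fragment 1: offset=5 data="ag" -> buffer=?????ag??????? -> prefix_len=0
Fragment 2: offset=7 data="ZAZ" -> buffer=?????agZAZ???? -> prefix_len=0
Fragment 3: offset=10 data="USpq" -> buffer=?????agZAZUSpq -> prefix_len=0
Fragment 4: offset=0 data="KVmDf" -> buffer=KVmDfagZAZUSpq -> prefix_len=14

Answer: 0 0 0 14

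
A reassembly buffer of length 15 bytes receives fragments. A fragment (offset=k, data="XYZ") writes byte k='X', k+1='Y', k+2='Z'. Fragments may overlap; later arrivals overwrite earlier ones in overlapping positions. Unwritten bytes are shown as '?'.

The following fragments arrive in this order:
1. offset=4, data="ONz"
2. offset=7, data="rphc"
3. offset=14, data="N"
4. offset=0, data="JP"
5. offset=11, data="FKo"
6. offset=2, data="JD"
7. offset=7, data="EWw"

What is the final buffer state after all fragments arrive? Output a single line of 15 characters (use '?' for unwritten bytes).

Fragment 1: offset=4 data="ONz" -> buffer=????ONz????????
Fragment 2: offset=7 data="rphc" -> buffer=????ONzrphc????
Fragment 3: offset=14 data="N" -> buffer=????ONzrphc???N
Fragment 4: offset=0 data="JP" -> buffer=JP??ONzrphc???N
Fragment 5: offset=11 data="FKo" -> buffer=JP??ONzrphcFKoN
Fragment 6: offset=2 data="JD" -> buffer=JPJDONzrphcFKoN
Fragment 7: offset=7 data="EWw" -> buffer=JPJDONzEWwcFKoN

Answer: JPJDONzEWwcFKoN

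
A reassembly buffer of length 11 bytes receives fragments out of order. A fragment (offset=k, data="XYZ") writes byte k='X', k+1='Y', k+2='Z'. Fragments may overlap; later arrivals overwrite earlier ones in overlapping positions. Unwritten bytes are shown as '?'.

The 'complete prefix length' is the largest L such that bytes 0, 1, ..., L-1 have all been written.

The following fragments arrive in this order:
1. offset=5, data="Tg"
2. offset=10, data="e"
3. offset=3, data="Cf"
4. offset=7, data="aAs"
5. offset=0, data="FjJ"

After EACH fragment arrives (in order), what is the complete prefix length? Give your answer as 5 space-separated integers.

Answer: 0 0 0 0 11

Derivation:
Fragment 1: offset=5 data="Tg" -> buffer=?????Tg???? -> prefix_len=0
Fragment 2: offset=10 data="e" -> buffer=?????Tg???e -> prefix_len=0
Fragment 3: offset=3 data="Cf" -> buffer=???CfTg???e -> prefix_len=0
Fragment 4: offset=7 data="aAs" -> buffer=???CfTgaAse -> prefix_len=0
Fragment 5: offset=0 data="FjJ" -> buffer=FjJCfTgaAse -> prefix_len=11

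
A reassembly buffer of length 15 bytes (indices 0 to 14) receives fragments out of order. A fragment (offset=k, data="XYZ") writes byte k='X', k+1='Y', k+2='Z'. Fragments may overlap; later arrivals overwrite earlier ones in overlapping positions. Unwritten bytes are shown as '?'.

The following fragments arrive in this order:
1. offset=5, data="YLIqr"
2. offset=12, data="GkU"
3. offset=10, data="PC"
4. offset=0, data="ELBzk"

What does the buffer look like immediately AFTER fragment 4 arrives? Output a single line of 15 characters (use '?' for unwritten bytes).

Fragment 1: offset=5 data="YLIqr" -> buffer=?????YLIqr?????
Fragment 2: offset=12 data="GkU" -> buffer=?????YLIqr??GkU
Fragment 3: offset=10 data="PC" -> buffer=?????YLIqrPCGkU
Fragment 4: offset=0 data="ELBzk" -> buffer=ELBzkYLIqrPCGkU

Answer: ELBzkYLIqrPCGkU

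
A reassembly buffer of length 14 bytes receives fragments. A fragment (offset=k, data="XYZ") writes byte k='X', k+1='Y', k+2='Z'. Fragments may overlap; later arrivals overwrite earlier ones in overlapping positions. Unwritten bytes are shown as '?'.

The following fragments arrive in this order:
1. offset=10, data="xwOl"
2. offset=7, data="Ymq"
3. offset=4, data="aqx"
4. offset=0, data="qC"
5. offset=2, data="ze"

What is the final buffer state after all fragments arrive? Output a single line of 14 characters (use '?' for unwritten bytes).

Answer: qCzeaqxYmqxwOl

Derivation:
Fragment 1: offset=10 data="xwOl" -> buffer=??????????xwOl
Fragment 2: offset=7 data="Ymq" -> buffer=???????YmqxwOl
Fragment 3: offset=4 data="aqx" -> buffer=????aqxYmqxwOl
Fragment 4: offset=0 data="qC" -> buffer=qC??aqxYmqxwOl
Fragment 5: offset=2 data="ze" -> buffer=qCzeaqxYmqxwOl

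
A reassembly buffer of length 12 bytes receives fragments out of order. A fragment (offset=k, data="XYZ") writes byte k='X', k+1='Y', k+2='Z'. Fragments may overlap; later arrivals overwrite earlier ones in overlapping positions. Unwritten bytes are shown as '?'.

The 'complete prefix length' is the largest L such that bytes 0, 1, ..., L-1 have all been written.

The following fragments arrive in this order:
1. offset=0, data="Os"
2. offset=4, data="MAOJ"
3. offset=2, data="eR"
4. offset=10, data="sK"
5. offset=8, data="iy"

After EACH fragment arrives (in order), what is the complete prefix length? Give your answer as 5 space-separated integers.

Fragment 1: offset=0 data="Os" -> buffer=Os?????????? -> prefix_len=2
Fragment 2: offset=4 data="MAOJ" -> buffer=Os??MAOJ???? -> prefix_len=2
Fragment 3: offset=2 data="eR" -> buffer=OseRMAOJ???? -> prefix_len=8
Fragment 4: offset=10 data="sK" -> buffer=OseRMAOJ??sK -> prefix_len=8
Fragment 5: offset=8 data="iy" -> buffer=OseRMAOJiysK -> prefix_len=12

Answer: 2 2 8 8 12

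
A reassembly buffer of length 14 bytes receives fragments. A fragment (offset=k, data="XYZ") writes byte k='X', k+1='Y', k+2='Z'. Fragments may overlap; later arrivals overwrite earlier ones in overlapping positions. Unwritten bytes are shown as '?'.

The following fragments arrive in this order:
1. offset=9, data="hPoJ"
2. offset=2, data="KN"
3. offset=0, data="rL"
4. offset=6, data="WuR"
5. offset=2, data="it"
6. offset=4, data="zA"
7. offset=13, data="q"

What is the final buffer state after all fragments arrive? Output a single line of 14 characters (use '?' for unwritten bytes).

Fragment 1: offset=9 data="hPoJ" -> buffer=?????????hPoJ?
Fragment 2: offset=2 data="KN" -> buffer=??KN?????hPoJ?
Fragment 3: offset=0 data="rL" -> buffer=rLKN?????hPoJ?
Fragment 4: offset=6 data="WuR" -> buffer=rLKN??WuRhPoJ?
Fragment 5: offset=2 data="it" -> buffer=rLit??WuRhPoJ?
Fragment 6: offset=4 data="zA" -> buffer=rLitzAWuRhPoJ?
Fragment 7: offset=13 data="q" -> buffer=rLitzAWuRhPoJq

Answer: rLitzAWuRhPoJq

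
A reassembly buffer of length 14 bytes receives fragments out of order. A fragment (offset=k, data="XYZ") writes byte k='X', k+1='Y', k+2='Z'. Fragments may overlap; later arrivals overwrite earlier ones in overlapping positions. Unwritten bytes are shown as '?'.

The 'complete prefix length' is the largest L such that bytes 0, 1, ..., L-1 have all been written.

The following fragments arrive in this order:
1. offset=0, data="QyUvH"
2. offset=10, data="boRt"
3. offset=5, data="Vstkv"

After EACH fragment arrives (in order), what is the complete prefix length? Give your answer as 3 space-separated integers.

Fragment 1: offset=0 data="QyUvH" -> buffer=QyUvH????????? -> prefix_len=5
Fragment 2: offset=10 data="boRt" -> buffer=QyUvH?????boRt -> prefix_len=5
Fragment 3: offset=5 data="Vstkv" -> buffer=QyUvHVstkvboRt -> prefix_len=14

Answer: 5 5 14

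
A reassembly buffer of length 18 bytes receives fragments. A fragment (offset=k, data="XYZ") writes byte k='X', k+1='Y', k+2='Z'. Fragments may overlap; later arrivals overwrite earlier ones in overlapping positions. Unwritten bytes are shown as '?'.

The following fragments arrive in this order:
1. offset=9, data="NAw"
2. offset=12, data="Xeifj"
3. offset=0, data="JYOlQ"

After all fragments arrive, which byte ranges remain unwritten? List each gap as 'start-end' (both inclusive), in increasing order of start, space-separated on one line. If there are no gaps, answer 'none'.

Answer: 5-8 17-17

Derivation:
Fragment 1: offset=9 len=3
Fragment 2: offset=12 len=5
Fragment 3: offset=0 len=5
Gaps: 5-8 17-17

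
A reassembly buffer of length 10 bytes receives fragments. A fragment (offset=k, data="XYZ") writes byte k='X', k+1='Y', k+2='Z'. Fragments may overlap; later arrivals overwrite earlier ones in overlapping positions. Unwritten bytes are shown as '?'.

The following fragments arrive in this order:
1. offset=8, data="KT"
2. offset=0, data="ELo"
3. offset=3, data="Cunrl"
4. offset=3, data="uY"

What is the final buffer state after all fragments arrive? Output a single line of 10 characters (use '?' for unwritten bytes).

Answer: ELouYnrlKT

Derivation:
Fragment 1: offset=8 data="KT" -> buffer=????????KT
Fragment 2: offset=0 data="ELo" -> buffer=ELo?????KT
Fragment 3: offset=3 data="Cunrl" -> buffer=ELoCunrlKT
Fragment 4: offset=3 data="uY" -> buffer=ELouYnrlKT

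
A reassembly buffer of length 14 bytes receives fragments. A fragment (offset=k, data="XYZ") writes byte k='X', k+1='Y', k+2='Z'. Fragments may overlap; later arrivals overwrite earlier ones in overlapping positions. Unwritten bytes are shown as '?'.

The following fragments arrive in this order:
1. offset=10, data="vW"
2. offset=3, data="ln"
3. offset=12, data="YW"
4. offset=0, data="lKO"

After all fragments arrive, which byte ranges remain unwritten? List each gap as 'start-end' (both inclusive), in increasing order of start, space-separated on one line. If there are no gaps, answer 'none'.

Fragment 1: offset=10 len=2
Fragment 2: offset=3 len=2
Fragment 3: offset=12 len=2
Fragment 4: offset=0 len=3
Gaps: 5-9

Answer: 5-9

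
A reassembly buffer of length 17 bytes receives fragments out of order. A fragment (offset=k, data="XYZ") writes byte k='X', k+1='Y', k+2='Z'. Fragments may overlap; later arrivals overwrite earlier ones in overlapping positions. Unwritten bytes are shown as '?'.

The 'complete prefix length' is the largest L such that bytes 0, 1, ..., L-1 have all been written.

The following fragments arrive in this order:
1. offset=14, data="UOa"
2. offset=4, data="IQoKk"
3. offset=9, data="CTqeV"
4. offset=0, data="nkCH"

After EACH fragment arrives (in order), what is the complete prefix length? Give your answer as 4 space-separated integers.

Answer: 0 0 0 17

Derivation:
Fragment 1: offset=14 data="UOa" -> buffer=??????????????UOa -> prefix_len=0
Fragment 2: offset=4 data="IQoKk" -> buffer=????IQoKk?????UOa -> prefix_len=0
Fragment 3: offset=9 data="CTqeV" -> buffer=????IQoKkCTqeVUOa -> prefix_len=0
Fragment 4: offset=0 data="nkCH" -> buffer=nkCHIQoKkCTqeVUOa -> prefix_len=17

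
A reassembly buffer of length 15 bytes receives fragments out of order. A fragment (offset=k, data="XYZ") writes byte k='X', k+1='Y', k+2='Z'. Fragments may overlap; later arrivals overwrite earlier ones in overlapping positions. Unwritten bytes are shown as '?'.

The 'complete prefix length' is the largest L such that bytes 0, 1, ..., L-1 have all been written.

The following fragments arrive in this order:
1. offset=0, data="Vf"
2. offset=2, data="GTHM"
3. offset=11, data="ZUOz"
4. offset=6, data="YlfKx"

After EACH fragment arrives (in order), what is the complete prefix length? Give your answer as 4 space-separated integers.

Answer: 2 6 6 15

Derivation:
Fragment 1: offset=0 data="Vf" -> buffer=Vf????????????? -> prefix_len=2
Fragment 2: offset=2 data="GTHM" -> buffer=VfGTHM????????? -> prefix_len=6
Fragment 3: offset=11 data="ZUOz" -> buffer=VfGTHM?????ZUOz -> prefix_len=6
Fragment 4: offset=6 data="YlfKx" -> buffer=VfGTHMYlfKxZUOz -> prefix_len=15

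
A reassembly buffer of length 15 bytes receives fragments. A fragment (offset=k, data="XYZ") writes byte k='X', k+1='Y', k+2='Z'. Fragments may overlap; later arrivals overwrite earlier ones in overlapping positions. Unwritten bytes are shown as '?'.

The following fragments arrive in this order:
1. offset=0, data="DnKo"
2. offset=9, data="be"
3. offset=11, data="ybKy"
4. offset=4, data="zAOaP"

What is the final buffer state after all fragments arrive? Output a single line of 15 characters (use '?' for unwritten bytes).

Answer: DnKozAOaPbeybKy

Derivation:
Fragment 1: offset=0 data="DnKo" -> buffer=DnKo???????????
Fragment 2: offset=9 data="be" -> buffer=DnKo?????be????
Fragment 3: offset=11 data="ybKy" -> buffer=DnKo?????beybKy
Fragment 4: offset=4 data="zAOaP" -> buffer=DnKozAOaPbeybKy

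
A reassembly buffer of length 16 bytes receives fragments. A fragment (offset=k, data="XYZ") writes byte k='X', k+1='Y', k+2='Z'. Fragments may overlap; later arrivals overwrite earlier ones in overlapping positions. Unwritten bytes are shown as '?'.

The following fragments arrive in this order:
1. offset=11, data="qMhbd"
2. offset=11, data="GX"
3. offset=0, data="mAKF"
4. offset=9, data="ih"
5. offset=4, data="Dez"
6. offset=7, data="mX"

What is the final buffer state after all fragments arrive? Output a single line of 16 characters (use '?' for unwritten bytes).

Fragment 1: offset=11 data="qMhbd" -> buffer=???????????qMhbd
Fragment 2: offset=11 data="GX" -> buffer=???????????GXhbd
Fragment 3: offset=0 data="mAKF" -> buffer=mAKF???????GXhbd
Fragment 4: offset=9 data="ih" -> buffer=mAKF?????ihGXhbd
Fragment 5: offset=4 data="Dez" -> buffer=mAKFDez??ihGXhbd
Fragment 6: offset=7 data="mX" -> buffer=mAKFDezmXihGXhbd

Answer: mAKFDezmXihGXhbd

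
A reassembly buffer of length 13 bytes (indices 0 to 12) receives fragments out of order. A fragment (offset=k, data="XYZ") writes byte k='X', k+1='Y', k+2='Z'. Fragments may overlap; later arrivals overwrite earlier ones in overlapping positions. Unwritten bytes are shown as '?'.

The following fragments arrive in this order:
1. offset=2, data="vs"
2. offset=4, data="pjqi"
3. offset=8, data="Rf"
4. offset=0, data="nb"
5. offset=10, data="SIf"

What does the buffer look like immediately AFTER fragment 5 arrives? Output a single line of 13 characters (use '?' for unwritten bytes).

Answer: nbvspjqiRfSIf

Derivation:
Fragment 1: offset=2 data="vs" -> buffer=??vs?????????
Fragment 2: offset=4 data="pjqi" -> buffer=??vspjqi?????
Fragment 3: offset=8 data="Rf" -> buffer=??vspjqiRf???
Fragment 4: offset=0 data="nb" -> buffer=nbvspjqiRf???
Fragment 5: offset=10 data="SIf" -> buffer=nbvspjqiRfSIf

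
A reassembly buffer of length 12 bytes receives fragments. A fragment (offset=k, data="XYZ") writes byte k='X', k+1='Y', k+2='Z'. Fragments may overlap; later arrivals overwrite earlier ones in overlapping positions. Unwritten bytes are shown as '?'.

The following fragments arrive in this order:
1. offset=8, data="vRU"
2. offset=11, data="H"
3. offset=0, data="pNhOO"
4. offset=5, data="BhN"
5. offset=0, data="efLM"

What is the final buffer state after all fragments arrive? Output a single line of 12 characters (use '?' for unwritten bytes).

Answer: efLMOBhNvRUH

Derivation:
Fragment 1: offset=8 data="vRU" -> buffer=????????vRU?
Fragment 2: offset=11 data="H" -> buffer=????????vRUH
Fragment 3: offset=0 data="pNhOO" -> buffer=pNhOO???vRUH
Fragment 4: offset=5 data="BhN" -> buffer=pNhOOBhNvRUH
Fragment 5: offset=0 data="efLM" -> buffer=efLMOBhNvRUH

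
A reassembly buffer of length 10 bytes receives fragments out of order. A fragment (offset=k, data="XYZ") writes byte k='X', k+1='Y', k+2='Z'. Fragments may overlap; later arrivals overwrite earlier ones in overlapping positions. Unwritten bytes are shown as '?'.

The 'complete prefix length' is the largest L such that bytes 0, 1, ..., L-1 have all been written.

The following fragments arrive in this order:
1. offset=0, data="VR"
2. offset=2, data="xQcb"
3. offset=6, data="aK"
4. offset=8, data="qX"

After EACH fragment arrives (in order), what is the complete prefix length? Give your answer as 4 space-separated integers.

Answer: 2 6 8 10

Derivation:
Fragment 1: offset=0 data="VR" -> buffer=VR???????? -> prefix_len=2
Fragment 2: offset=2 data="xQcb" -> buffer=VRxQcb???? -> prefix_len=6
Fragment 3: offset=6 data="aK" -> buffer=VRxQcbaK?? -> prefix_len=8
Fragment 4: offset=8 data="qX" -> buffer=VRxQcbaKqX -> prefix_len=10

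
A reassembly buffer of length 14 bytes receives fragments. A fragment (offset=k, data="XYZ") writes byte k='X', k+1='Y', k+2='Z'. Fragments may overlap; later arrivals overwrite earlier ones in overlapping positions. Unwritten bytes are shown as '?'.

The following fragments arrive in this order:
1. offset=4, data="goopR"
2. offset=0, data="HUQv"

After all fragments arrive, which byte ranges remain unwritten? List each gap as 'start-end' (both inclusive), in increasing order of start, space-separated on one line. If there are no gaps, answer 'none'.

Answer: 9-13

Derivation:
Fragment 1: offset=4 len=5
Fragment 2: offset=0 len=4
Gaps: 9-13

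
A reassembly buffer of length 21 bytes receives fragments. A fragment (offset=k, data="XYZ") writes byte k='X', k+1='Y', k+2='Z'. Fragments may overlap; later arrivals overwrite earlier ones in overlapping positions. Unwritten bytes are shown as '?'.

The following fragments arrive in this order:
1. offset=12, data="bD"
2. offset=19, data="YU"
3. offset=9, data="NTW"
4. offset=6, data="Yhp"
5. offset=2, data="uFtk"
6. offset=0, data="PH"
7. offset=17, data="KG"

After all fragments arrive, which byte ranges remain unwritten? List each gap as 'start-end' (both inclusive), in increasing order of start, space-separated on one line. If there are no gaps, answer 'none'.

Fragment 1: offset=12 len=2
Fragment 2: offset=19 len=2
Fragment 3: offset=9 len=3
Fragment 4: offset=6 len=3
Fragment 5: offset=2 len=4
Fragment 6: offset=0 len=2
Fragment 7: offset=17 len=2
Gaps: 14-16

Answer: 14-16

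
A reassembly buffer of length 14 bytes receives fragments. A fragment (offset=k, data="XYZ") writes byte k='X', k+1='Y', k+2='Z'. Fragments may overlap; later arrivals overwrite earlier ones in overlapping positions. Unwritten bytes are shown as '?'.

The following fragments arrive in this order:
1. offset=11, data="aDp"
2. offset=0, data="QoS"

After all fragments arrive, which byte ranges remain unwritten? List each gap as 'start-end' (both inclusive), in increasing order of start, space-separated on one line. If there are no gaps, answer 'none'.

Fragment 1: offset=11 len=3
Fragment 2: offset=0 len=3
Gaps: 3-10

Answer: 3-10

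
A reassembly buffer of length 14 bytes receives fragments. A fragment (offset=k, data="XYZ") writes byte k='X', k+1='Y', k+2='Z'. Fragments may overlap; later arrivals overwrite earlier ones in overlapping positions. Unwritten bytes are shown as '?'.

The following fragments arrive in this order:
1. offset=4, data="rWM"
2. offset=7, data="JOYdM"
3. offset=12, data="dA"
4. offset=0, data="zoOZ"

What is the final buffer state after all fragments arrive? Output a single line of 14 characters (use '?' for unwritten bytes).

Answer: zoOZrWMJOYdMdA

Derivation:
Fragment 1: offset=4 data="rWM" -> buffer=????rWM???????
Fragment 2: offset=7 data="JOYdM" -> buffer=????rWMJOYdM??
Fragment 3: offset=12 data="dA" -> buffer=????rWMJOYdMdA
Fragment 4: offset=0 data="zoOZ" -> buffer=zoOZrWMJOYdMdA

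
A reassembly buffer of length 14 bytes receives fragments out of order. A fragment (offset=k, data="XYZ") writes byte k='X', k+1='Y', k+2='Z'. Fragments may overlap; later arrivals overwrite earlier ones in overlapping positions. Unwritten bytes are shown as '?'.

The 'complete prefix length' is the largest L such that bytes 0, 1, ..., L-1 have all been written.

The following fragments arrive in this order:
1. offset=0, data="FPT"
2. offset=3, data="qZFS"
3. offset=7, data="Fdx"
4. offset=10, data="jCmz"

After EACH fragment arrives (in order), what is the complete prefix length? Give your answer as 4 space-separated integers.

Answer: 3 7 10 14

Derivation:
Fragment 1: offset=0 data="FPT" -> buffer=FPT??????????? -> prefix_len=3
Fragment 2: offset=3 data="qZFS" -> buffer=FPTqZFS??????? -> prefix_len=7
Fragment 3: offset=7 data="Fdx" -> buffer=FPTqZFSFdx???? -> prefix_len=10
Fragment 4: offset=10 data="jCmz" -> buffer=FPTqZFSFdxjCmz -> prefix_len=14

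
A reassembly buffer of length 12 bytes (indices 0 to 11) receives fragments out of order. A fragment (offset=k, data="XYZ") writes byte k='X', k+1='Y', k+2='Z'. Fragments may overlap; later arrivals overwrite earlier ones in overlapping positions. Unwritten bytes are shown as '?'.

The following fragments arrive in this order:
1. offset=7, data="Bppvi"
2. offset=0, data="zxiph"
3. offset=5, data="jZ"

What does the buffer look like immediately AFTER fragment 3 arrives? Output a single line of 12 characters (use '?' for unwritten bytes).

Answer: zxiphjZBppvi

Derivation:
Fragment 1: offset=7 data="Bppvi" -> buffer=???????Bppvi
Fragment 2: offset=0 data="zxiph" -> buffer=zxiph??Bppvi
Fragment 3: offset=5 data="jZ" -> buffer=zxiphjZBppvi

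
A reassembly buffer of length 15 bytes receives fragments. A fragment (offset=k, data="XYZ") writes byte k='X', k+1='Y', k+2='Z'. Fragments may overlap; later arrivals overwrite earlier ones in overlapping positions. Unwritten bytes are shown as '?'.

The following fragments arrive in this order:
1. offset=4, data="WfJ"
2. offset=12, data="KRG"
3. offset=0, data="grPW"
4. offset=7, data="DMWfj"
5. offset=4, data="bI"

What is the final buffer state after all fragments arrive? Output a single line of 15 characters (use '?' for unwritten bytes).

Fragment 1: offset=4 data="WfJ" -> buffer=????WfJ????????
Fragment 2: offset=12 data="KRG" -> buffer=????WfJ?????KRG
Fragment 3: offset=0 data="grPW" -> buffer=grPWWfJ?????KRG
Fragment 4: offset=7 data="DMWfj" -> buffer=grPWWfJDMWfjKRG
Fragment 5: offset=4 data="bI" -> buffer=grPWbIJDMWfjKRG

Answer: grPWbIJDMWfjKRG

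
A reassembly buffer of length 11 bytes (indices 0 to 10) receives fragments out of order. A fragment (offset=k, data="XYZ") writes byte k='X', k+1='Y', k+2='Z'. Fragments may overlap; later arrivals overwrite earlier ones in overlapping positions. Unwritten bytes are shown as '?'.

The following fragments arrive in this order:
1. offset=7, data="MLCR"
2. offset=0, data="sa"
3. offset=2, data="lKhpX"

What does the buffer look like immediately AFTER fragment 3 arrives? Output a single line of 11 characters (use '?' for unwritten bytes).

Fragment 1: offset=7 data="MLCR" -> buffer=???????MLCR
Fragment 2: offset=0 data="sa" -> buffer=sa?????MLCR
Fragment 3: offset=2 data="lKhpX" -> buffer=salKhpXMLCR

Answer: salKhpXMLCR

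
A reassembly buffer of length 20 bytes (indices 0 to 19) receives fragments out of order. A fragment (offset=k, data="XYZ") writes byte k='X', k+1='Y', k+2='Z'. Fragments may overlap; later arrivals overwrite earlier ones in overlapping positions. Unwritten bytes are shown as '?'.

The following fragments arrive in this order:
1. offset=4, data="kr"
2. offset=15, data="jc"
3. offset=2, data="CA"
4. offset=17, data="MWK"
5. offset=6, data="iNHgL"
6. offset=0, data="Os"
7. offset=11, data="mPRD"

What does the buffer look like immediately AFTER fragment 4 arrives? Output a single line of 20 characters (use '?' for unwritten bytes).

Fragment 1: offset=4 data="kr" -> buffer=????kr??????????????
Fragment 2: offset=15 data="jc" -> buffer=????kr?????????jc???
Fragment 3: offset=2 data="CA" -> buffer=??CAkr?????????jc???
Fragment 4: offset=17 data="MWK" -> buffer=??CAkr?????????jcMWK

Answer: ??CAkr?????????jcMWK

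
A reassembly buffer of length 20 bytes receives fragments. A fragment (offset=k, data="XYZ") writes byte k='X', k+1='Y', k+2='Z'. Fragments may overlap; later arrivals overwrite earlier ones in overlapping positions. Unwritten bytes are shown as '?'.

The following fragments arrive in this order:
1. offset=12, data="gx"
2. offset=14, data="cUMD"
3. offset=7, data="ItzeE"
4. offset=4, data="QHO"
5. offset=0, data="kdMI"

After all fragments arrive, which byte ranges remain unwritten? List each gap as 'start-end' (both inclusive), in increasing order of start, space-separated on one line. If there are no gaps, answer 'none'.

Fragment 1: offset=12 len=2
Fragment 2: offset=14 len=4
Fragment 3: offset=7 len=5
Fragment 4: offset=4 len=3
Fragment 5: offset=0 len=4
Gaps: 18-19

Answer: 18-19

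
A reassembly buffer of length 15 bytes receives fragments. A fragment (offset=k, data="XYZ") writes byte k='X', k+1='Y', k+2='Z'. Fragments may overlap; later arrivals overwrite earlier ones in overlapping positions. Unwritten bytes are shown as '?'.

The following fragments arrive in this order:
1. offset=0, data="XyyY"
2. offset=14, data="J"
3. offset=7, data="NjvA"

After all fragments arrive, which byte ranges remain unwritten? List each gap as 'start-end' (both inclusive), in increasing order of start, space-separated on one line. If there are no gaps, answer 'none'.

Fragment 1: offset=0 len=4
Fragment 2: offset=14 len=1
Fragment 3: offset=7 len=4
Gaps: 4-6 11-13

Answer: 4-6 11-13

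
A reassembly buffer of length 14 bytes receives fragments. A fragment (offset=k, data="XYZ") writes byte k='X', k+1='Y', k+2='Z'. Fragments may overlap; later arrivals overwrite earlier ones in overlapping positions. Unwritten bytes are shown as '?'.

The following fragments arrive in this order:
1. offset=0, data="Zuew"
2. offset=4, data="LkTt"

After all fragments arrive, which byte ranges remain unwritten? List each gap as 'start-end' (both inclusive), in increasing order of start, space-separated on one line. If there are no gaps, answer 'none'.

Answer: 8-13

Derivation:
Fragment 1: offset=0 len=4
Fragment 2: offset=4 len=4
Gaps: 8-13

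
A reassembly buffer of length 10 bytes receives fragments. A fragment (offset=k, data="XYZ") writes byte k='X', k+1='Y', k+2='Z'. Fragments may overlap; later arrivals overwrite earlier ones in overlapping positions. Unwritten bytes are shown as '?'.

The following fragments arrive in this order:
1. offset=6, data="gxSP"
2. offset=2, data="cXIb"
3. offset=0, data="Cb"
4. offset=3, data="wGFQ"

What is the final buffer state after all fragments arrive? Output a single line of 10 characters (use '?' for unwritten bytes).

Fragment 1: offset=6 data="gxSP" -> buffer=??????gxSP
Fragment 2: offset=2 data="cXIb" -> buffer=??cXIbgxSP
Fragment 3: offset=0 data="Cb" -> buffer=CbcXIbgxSP
Fragment 4: offset=3 data="wGFQ" -> buffer=CbcwGFQxSP

Answer: CbcwGFQxSP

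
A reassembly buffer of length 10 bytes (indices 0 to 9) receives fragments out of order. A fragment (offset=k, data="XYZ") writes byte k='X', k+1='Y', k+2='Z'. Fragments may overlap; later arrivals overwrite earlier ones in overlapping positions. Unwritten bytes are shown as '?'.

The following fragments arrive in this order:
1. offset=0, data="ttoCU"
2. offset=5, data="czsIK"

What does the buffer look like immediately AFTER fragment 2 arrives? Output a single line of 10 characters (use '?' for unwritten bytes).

Answer: ttoCUczsIK

Derivation:
Fragment 1: offset=0 data="ttoCU" -> buffer=ttoCU?????
Fragment 2: offset=5 data="czsIK" -> buffer=ttoCUczsIK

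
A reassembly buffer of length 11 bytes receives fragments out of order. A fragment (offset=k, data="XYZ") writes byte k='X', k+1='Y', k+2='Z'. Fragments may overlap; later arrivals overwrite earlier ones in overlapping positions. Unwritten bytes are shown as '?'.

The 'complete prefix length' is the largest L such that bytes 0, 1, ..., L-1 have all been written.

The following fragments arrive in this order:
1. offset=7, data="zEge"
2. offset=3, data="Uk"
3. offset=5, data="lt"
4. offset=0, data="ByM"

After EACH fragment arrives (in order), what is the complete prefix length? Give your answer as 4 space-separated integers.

Fragment 1: offset=7 data="zEge" -> buffer=???????zEge -> prefix_len=0
Fragment 2: offset=3 data="Uk" -> buffer=???Uk??zEge -> prefix_len=0
Fragment 3: offset=5 data="lt" -> buffer=???UkltzEge -> prefix_len=0
Fragment 4: offset=0 data="ByM" -> buffer=ByMUkltzEge -> prefix_len=11

Answer: 0 0 0 11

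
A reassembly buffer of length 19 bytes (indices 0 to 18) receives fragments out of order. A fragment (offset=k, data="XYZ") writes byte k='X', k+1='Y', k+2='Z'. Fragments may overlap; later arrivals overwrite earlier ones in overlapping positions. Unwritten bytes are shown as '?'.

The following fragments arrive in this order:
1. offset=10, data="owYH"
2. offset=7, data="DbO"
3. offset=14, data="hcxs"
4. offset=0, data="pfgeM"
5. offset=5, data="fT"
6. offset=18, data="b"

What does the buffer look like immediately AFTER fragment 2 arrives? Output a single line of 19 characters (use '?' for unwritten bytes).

Answer: ???????DbOowYH?????

Derivation:
Fragment 1: offset=10 data="owYH" -> buffer=??????????owYH?????
Fragment 2: offset=7 data="DbO" -> buffer=???????DbOowYH?????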